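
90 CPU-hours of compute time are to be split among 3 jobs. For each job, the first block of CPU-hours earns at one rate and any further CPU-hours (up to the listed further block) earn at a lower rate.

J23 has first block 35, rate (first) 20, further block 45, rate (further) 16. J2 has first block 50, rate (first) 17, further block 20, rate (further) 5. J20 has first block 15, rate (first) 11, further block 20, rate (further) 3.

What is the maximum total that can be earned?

1630

Rank every tier by rate: J23/T1 20 > J2/T1 17 > J23/T2 16 > J20/T1 11 > J2/T2 5 > J20/T2 3.
Fill J23 T1 block (35 at 20) ; 55 left.
J2 T1 at 17: fill all 50 ; 5 left.
5 remain; put them into J23 T2 at 16.
Total = 20×35 + 17×50 + 16×5 = 1630.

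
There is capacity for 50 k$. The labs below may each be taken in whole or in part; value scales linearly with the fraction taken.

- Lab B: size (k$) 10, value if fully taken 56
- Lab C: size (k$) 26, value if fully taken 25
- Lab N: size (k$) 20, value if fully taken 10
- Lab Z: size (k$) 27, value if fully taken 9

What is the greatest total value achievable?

Sort by value density: Lab B 56/10≈5.6, Lab C 25/26≈0.962, Lab N 10/20≈0.5, Lab Z 9/27≈0.333.
Lab B: take in full, 10 k$ for value 56 → 40 left.
Lab C: take in full, 26 k$ for value 25 → 14 left.
Only 14 k$ remain; take 14/20 of Lab N for value 10×14/20 = 7.
Total value = 88.

88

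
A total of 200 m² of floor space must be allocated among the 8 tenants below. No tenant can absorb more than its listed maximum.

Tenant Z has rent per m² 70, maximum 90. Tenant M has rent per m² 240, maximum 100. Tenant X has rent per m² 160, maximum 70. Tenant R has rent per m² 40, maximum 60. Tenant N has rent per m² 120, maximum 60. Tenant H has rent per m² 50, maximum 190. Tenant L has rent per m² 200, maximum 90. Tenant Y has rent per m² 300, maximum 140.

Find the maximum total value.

56400

Rank by rent per m²: Tenant Y 300 > Tenant M 240 > Tenant L 200 > Tenant X 160 > Tenant N 120 > Tenant Z 70 > Tenant H 50 > Tenant R 40.
Give Tenant Y 140 to hit its cap of 140 → 60 left.
Tenant M: +60 (room for 100) → 60. Pool exhausted.
Total = 240×60 + 300×140 = 56400.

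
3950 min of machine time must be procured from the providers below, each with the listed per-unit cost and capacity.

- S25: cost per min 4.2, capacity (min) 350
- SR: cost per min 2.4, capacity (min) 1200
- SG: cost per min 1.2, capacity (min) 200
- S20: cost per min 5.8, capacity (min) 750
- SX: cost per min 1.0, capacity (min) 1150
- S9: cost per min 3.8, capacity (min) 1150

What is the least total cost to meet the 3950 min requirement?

Use providers in increasing cost order.
SX at 1.0: take all 1150 min — 2800 still needed.
SG (1.2): use full 200 — 2600 min to go.
SR at 2.4: take all 1200 min — 1400 still needed.
Take 1150 from S9 at 3.8 — need 250 more.
S25 (4.2): take the remaining 250 — done.
S20: unused.
Cost = 1150×1.0 + 200×1.2 + 1200×2.4 + 1150×3.8 + 250×4.2 = 9690.

9690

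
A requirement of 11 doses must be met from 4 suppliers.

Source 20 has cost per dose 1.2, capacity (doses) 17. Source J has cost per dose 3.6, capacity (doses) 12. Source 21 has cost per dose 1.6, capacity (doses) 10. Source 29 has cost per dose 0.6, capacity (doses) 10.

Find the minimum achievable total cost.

Use suppliers in increasing cost order.
Source 29 at 0.6: take all 10 doses — 1 still needed.
Source 20 (1.2): take the remaining 1 — done.
Source 21, Source J: unused.
Cost = 10×0.6 + 1×1.2 = 7.2.

7.2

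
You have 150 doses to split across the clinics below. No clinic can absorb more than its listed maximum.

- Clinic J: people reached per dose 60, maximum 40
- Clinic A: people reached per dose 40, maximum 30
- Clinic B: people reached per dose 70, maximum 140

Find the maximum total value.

10400

Rank by people reached per dose: Clinic B 70 > Clinic J 60 > Clinic A 40.
Clinic B takes 140 to reach its cap of 140 ; 10 left.
Clinic J has room for 40 but only 10 remain, so it gets 10.
Total = 60×10 + 70×140 = 10400.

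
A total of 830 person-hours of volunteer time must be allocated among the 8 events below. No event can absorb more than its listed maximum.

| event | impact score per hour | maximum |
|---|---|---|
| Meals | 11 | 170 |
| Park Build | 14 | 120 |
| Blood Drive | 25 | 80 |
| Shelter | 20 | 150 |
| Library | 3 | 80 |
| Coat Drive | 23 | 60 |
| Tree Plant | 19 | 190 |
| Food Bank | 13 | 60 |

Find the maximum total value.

Rank by impact score per hour: Blood Drive 25 > Coat Drive 23 > Shelter 20 > Tree Plant 19 > Park Build 14 > Food Bank 13 > Meals 11 > Library 3.
Give Blood Drive 80 to hit its cap of 80 → 750 left.
Coat Drive takes 60 to reach its cap of 60 → 690 left.
Shelter: +150 to 150 (cap) → 540 left.
Tree Plant: +190 to 190 (cap) → 350 left.
Park Build takes 120 to reach its cap of 120 → 230 left.
Food Bank: +60 to 60 (cap) → 170 left.
Meals: +170 to 170 (cap) → 0 left.
Total = 11×170 + 14×120 + 25×80 + 20×150 + 23×60 + 19×190 + 13×60 = 14320.

14320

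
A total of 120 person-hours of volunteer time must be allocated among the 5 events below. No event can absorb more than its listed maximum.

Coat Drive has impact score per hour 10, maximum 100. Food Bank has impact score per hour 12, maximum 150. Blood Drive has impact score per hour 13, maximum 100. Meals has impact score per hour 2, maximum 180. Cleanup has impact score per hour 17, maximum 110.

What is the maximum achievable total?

Rank by impact score per hour: Cleanup 17 > Blood Drive 13 > Food Bank 12 > Coat Drive 10 > Meals 2.
Cleanup: +110 to 110 (cap) — 10 left.
Blood Drive has room for 100 but only 10 remain, so it gets 10.
Total = 13×10 + 17×110 = 2000.

2000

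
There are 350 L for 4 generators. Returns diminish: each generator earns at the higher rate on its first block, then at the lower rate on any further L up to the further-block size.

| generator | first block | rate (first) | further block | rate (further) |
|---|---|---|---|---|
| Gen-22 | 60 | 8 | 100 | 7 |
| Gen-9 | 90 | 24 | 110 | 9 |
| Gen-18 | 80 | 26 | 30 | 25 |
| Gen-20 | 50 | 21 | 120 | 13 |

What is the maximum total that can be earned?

7340

Treat each block as its own option and order by rate: Gen-18/first 26 > Gen-18/second 25 > Gen-9/first 24 > Gen-20/first 21 > Gen-20/second 13 > Gen-9/second 9 > Gen-22/first 8 > Gen-22/second 7.
Gen-18/first (26): +80 → 270 left.
Gen-18/second (25): +30 → 240 left.
Gen-9/first (24): +90 → 150 left.
Gen-20/first (21): +50 → 100 left.
100 remain; put them into Gen-20 second at 13.
Total = 26×80 + 25×30 + 24×90 + 21×50 + 13×100 = 7340.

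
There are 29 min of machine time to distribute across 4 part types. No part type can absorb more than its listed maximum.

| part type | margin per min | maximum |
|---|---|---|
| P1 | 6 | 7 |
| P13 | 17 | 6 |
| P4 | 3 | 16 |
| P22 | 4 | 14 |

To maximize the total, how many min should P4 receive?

Order the part types by margin per min: P13 17 > P1 6 > P22 4 > P4 3.
Give P13 6 to hit its cap of 6 ; 23 left.
P1 takes 7 to reach its cap of 7 ; 16 left.
P22 takes 14 to reach its cap of 14 ; 2 left.
P4: +2 (room for 16) → 2. Pool exhausted.

2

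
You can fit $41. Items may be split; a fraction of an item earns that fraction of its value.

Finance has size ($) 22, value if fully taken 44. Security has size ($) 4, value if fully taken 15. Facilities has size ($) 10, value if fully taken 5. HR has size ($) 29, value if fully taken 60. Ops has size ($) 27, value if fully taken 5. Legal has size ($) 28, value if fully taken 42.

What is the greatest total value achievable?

Sort by value density: Security 15/4≈3.75, HR 60/29≈2.07, Finance 44/22≈2, Legal 42/28≈1.5, Facilities 5/10≈0.5, Ops 5/27≈0.185.
Take all of Security (4 $, value 15) → 37 $ left.
Take all of HR (29 $, value 60) → 8 $ left.
Fill the last 8 $ with part of Finance: 8/22 of it earns 16.
Total value = 91.

91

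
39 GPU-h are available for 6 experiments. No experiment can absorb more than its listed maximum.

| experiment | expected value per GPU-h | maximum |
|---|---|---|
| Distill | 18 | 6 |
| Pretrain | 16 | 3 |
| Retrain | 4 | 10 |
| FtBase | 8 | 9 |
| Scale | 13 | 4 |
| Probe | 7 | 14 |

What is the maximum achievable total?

390

Highest expected value per GPU-h first: Distill 18 > Pretrain 16 > Scale 13 > FtBase 8 > Probe 7 > Retrain 4.
Distill: +6 to 6 (cap) — 33 left.
Give Pretrain 3 to hit its cap of 3 — 30 left.
Give Scale 4 to hit its cap of 4 — 26 left.
FtBase takes 9 to reach its cap of 9 — 17 left.
Give Probe 14 to hit its cap of 14 — 3 left.
Retrain has room for 10 but only 3 remain, so it gets 3.
Total = 18×6 + 16×3 + 4×3 + 8×9 + 13×4 + 7×14 = 390.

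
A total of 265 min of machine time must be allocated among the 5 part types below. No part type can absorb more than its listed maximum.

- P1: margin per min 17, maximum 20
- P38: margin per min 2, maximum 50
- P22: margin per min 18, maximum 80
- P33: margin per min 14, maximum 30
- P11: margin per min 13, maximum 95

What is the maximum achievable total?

Highest margin per min first: P22 18 > P1 17 > P33 14 > P11 13 > P38 2.
P22: +80 to 80 (cap) — 185 left.
P1 takes 20 to reach its cap of 20 — 165 left.
P33 takes 30 to reach its cap of 30 — 135 left.
Give P11 95 to hit its cap of 95 — 40 left.
P38: +40 (room for 50) → 40. Pool exhausted.
Total = 17×20 + 2×40 + 18×80 + 14×30 + 13×95 = 3515.

3515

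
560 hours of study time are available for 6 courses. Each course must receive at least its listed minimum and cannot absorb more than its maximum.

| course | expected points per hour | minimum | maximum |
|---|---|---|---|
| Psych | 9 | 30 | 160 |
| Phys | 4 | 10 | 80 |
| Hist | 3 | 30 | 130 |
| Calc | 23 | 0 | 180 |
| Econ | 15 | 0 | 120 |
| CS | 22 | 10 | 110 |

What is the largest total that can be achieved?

9480

Meeting every minimum uses 30+10+30+0+0+10 = 80 hours, leaving 480.
Rank by expected points per hour: Calc 23 > CS 22 > Econ 15 > Psych 9 > Phys 4 > Hist 3.
Calc takes 180 more to reach its cap of 180 — 300 left.
CS takes 100 more to reach its cap of 110 — 200 left.
Give Econ 120 more to hit its cap of 120 — 80 left.
Psych: +80 (room for 130) → 110. Pool exhausted.
Total = 9×110 + 4×10 + 3×30 + 23×180 + 15×120 + 22×110 = 9480.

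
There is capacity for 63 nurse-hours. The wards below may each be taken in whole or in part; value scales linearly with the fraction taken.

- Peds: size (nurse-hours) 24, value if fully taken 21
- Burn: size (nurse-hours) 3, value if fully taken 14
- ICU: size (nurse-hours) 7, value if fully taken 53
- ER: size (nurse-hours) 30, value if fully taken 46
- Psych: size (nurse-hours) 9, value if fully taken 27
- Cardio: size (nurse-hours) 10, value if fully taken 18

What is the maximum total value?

Best value per unit of size first: ICU 53/7≈7.57, Burn 14/3≈4.67, Psych 27/9≈3, Cardio 18/10≈1.8, ER 46/30≈1.53, Peds 21/24≈0.875.
All 7 nurse-hours of ICU fit (value 53) ; 56 remain.
All 3 nurse-hours of Burn fit (value 14) ; 53 remain.
Take all of Psych (9 nurse-hours, value 27) ; 44 nurse-hours left.
All 10 nurse-hours of Cardio fit (value 18) ; 34 remain.
All 30 nurse-hours of ER fit (value 46) ; 4 remain.
Fill the last 4 nurse-hours with part of Peds: 4/24 of it earns 3.5.
Total value = 161.5.

161.5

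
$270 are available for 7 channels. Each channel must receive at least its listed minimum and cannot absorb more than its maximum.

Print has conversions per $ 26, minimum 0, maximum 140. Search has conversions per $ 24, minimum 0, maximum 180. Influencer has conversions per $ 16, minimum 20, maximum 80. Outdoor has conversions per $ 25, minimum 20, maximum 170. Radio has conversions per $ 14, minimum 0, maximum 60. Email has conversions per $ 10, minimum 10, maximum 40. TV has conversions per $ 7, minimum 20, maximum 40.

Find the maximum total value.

6200

Meeting every minimum uses 0+0+20+20+0+10+20 = 70 $, leaving 200.
Rank by conversions per $: Print 26 > Outdoor 25 > Search 24 > Influencer 16 > Radio 14 > Email 10 > TV 7.
Print: +140 to 140 (cap) — 60 left.
Outdoor: +60 (room for 150) → 80. Pool exhausted.
Total = 26×140 + 16×20 + 25×80 + 10×10 + 7×20 = 6200.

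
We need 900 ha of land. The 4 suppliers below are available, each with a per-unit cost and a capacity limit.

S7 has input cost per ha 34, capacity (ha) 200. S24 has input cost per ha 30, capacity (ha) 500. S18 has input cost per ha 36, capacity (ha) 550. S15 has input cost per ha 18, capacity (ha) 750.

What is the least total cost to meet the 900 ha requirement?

Cheapest first:
S15 (18): use full 750 — 150 ha to go.
Take 150 from S24 at 30 to finish.
S7, S18: unused.
Cost = 750×18 + 150×30 = 18000.

18000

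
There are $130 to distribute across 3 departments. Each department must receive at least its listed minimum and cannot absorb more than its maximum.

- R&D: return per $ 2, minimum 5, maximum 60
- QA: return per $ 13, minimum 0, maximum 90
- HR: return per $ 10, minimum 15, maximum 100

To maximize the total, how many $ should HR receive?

35

Meeting every minimum uses 5+0+15 = 20 $, leaving 110.
Highest return per $ first: QA 13 > HR 10 > R&D 2.
QA: +90 to 90 (cap) → 20 left.
Only 20 left; HR takes them to reach 35.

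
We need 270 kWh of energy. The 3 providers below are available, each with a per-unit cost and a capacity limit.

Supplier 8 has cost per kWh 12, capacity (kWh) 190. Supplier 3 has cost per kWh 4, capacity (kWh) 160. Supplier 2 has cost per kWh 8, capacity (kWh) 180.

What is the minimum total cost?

Cheapest first:
Supplier 3 at 4: take all 160 kWh → 110 still needed.
Supplier 2 (8): take the remaining 110 → done.
Supplier 8: unused.
Cost = 160×4 + 110×8 = 1520.

1520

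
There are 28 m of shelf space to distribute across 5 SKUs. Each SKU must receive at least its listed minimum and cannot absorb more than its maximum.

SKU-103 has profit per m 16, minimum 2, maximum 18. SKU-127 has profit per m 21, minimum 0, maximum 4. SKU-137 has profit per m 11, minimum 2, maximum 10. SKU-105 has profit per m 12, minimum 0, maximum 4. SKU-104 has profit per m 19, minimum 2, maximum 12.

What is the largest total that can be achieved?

Meeting every minimum uses 2+0+2+0+2 = 6 m, leaving 22.
Rank by profit per m: SKU-127 21 > SKU-104 19 > SKU-103 16 > SKU-105 12 > SKU-137 11.
SKU-127: +4 to 4 (cap) — 18 left.
Give SKU-104 10 more to hit its cap of 12 — 8 left.
SKU-103 has room for 16 more but only 8 remain, so it gets 10.
Total = 16×10 + 21×4 + 11×2 + 19×12 = 494.

494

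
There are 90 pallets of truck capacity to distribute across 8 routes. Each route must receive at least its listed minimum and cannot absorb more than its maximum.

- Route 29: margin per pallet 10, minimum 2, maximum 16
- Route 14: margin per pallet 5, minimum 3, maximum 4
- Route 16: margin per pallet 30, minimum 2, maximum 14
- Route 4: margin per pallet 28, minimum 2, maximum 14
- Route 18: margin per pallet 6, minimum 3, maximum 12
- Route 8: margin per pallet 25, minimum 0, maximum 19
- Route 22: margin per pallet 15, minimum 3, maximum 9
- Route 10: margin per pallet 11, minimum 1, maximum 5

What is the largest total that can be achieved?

1712

Meeting every minimum uses 2+3+2+2+3+0+3+1 = 16 pallets, leaving 74.
Rank by margin per pallet: Route 16 30 > Route 4 28 > Route 8 25 > Route 22 15 > Route 10 11 > Route 29 10 > Route 18 6 > Route 14 5.
Route 16: +12 to 14 (cap) — 62 left.
Route 4: +12 to 14 (cap) — 50 left.
Give Route 8 19 more to hit its cap of 19 — 31 left.
Route 22: +6 to 9 (cap) — 25 left.
Route 10: +4 to 5 (cap) — 21 left.
Route 29 takes 14 more to reach its cap of 16 — 7 left.
Only 7 left; Route 18 takes them to reach 10.
Total = 10×16 + 5×3 + 30×14 + 28×14 + 6×10 + 25×19 + 15×9 + 11×5 = 1712.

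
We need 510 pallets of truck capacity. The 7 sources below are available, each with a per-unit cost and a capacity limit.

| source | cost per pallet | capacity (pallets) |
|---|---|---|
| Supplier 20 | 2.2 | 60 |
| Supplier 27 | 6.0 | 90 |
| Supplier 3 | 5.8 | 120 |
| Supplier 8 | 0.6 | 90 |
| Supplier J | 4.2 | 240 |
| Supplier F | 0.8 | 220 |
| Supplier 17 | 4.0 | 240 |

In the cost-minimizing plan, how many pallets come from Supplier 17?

140

Use sources in increasing cost order.
Supplier 8 at 0.6: take all 90 pallets — 420 still needed.
Take 220 from Supplier F at 0.8 — need 200 more.
Supplier 20 (2.2): use full 60 — 140 pallets to go.
Take 140 from Supplier 17 at 4.0 to finish.
Supplier J, Supplier 3, Supplier 27: unused.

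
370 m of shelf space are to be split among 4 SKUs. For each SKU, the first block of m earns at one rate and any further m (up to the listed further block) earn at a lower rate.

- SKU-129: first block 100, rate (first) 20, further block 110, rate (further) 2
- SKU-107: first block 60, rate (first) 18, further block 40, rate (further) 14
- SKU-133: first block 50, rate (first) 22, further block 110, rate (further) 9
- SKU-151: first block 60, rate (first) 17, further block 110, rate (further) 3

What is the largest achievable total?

6300

Order all 8 blocks by rate: SKU-133/T1 22 > SKU-129/T1 20 > SKU-107/T1 18 > SKU-151/T1 17 > SKU-107/T2 14 > SKU-133/T2 9 > SKU-151/T2 3 > SKU-129/T2 2.
Fill SKU-133 T1 block (50 at 22) → 320 left.
SKU-129/T1 (20): +100 → 220 left.
SKU-107 T1 at 18: fill all 60 → 160 left.
SKU-151/T1 (17): +60 → 100 left.
SKU-107 T2 at 14: fill all 40 → 60 left.
60 remain; put them into SKU-133 T2 at 9.
Total = 22×50 + 20×100 + 18×60 + 17×60 + 14×40 + 9×60 = 6300.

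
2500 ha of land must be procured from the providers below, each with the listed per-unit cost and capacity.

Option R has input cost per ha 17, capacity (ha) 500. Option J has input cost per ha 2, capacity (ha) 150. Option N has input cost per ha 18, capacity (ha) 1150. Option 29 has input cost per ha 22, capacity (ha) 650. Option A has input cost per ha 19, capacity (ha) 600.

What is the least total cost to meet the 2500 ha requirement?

43100

Cheapest first:
Option J (2): use full 150 — 2350 ha to go.
Take 500 from Option R at 17 — need 1850 more.
Option N (18): use full 1150 — 700 ha to go.
Option A (19): use full 600 — 100 ha to go.
Option 29 (22): take the remaining 100 — done.
Cost = 150×2 + 500×17 + 1150×18 + 600×19 + 100×22 = 43100.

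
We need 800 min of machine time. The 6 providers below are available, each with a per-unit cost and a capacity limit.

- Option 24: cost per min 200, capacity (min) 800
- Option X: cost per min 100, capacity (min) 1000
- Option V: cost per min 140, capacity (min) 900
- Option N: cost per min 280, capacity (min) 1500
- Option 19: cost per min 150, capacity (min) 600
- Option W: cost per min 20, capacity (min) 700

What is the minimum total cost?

Use providers in increasing cost order.
Take 700 from Option W at 20 — need 100 more.
Take 100 from Option X at 100 to finish.
Option V, Option 19, Option 24, Option N: unused.
Cost = 700×20 + 100×100 = 24000.

24000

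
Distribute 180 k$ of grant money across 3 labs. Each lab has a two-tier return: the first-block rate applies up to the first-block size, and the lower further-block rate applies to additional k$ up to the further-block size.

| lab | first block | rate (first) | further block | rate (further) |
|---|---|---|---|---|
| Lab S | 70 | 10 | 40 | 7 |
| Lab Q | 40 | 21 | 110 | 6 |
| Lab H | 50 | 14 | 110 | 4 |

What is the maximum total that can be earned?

Order all 6 blocks by rate: Lab Q/first 21 > Lab H/first 14 > Lab S/first 10 > Lab S/second 7 > Lab Q/second 6 > Lab H/second 4.
Lab Q first at 21: fill all 40 ; 140 left.
Lab H first at 14: fill all 50 ; 90 left.
Lab S first at 10: fill all 70 ; 20 left.
20 remain; put them into Lab S second at 7.
Total = 21×40 + 14×50 + 10×70 + 7×20 = 2380.

2380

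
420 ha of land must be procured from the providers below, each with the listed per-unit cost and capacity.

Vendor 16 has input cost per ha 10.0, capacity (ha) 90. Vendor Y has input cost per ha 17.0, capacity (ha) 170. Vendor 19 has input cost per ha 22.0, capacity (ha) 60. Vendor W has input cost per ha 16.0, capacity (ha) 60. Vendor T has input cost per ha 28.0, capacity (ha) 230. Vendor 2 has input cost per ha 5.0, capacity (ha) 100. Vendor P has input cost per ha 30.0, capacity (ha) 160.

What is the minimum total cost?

5250

Cheapest first:
Vendor 2 (5.0): use full 100 — 320 ha to go.
Vendor 16 (10.0): use full 90 — 230 ha to go.
Take 60 from Vendor W at 16.0 — need 170 more.
Vendor Y at 17.0: take all 170 ha — 0 still needed.
Vendor 19, Vendor T, Vendor P: unused.
Cost = 100×5.0 + 90×10.0 + 60×16.0 + 170×17.0 = 5250.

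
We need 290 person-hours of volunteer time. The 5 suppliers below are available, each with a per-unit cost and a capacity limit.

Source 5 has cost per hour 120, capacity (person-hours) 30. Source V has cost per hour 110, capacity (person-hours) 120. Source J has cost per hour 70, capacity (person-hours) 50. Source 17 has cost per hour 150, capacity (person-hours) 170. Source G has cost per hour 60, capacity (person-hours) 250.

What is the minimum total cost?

Use suppliers in increasing cost order.
Take 250 from Source G at 60 — need 40 more.
Take 40 from Source J at 70 to finish.
Source V, Source 5, Source 17: unused.
Cost = 250×60 + 40×70 = 17800.

17800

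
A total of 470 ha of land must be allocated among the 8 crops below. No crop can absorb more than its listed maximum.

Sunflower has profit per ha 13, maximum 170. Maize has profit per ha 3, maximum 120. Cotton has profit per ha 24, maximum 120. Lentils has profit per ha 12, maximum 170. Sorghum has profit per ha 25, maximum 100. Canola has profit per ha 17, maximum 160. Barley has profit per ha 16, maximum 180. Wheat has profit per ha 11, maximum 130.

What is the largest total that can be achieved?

9540

Order the crops by profit per ha: Sorghum 25 > Cotton 24 > Canola 17 > Barley 16 > Sunflower 13 > Lentils 12 > Wheat 11 > Maize 3.
Sorghum: +100 to 100 (cap) — 370 left.
Cotton takes 120 to reach its cap of 120 — 250 left.
Give Canola 160 to hit its cap of 160 — 90 left.
Barley has room for 180 but only 90 remain, so it gets 90.
Total = 24×120 + 25×100 + 17×160 + 16×90 = 9540.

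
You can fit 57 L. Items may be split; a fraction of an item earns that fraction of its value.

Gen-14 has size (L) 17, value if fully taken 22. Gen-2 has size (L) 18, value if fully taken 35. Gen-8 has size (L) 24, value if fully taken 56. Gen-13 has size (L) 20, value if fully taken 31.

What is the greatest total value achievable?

114.25

Best value per unit of size first: Gen-8 56/24≈2.33, Gen-2 35/18≈1.94, Gen-13 31/20≈1.55, Gen-14 22/17≈1.29.
All 24 L of Gen-8 fit (value 56) — 33 remain.
Gen-2: take in full, 18 L for value 35 — 15 left.
Fill the last 15 L with part of Gen-13: 15/20 of it earns 23.25.
Total value = 114.25.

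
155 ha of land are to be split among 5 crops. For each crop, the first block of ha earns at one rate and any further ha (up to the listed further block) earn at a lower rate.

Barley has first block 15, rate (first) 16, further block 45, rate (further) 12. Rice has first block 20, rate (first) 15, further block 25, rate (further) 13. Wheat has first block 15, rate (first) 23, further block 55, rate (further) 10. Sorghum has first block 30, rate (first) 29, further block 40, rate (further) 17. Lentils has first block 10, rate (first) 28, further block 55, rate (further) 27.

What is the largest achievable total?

3740

Rank every tier by rate: Sorghum/T1 29 > Lentils/T1 28 > Lentils/T2 27 > Wheat/T1 23 > Sorghum/T2 17 > Barley/T1 16 > Rice/T1 15 > Rice/T2 13 > Barley/T2 12 > Wheat/T2 10.
Sorghum/T1 (29): +30 ; 125 left.
Lentils/T1 (28): +10 ; 115 left.
Lentils T2 at 27: fill all 55 ; 60 left.
Fill Wheat T1 block (15 at 23) ; 45 left.
Sorghum/T2 (17): +40 ; 5 left.
5 remain; put them into Barley T1 at 16.
Total = 29×30 + 28×10 + 27×55 + 23×15 + 17×40 + 16×5 = 3740.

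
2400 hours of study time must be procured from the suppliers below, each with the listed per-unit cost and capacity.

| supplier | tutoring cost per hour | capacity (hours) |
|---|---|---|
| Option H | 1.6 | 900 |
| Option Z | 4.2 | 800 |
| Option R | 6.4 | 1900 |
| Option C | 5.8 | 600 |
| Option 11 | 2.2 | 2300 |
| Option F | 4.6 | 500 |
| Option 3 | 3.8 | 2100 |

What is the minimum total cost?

4740

Cheapest first:
Take 900 from Option H at 1.6 → need 1500 more.
Take 1500 from Option 11 at 2.2 to finish.
Option 3, Option Z, Option F, Option C, Option R: unused.
Cost = 900×1.6 + 1500×2.2 = 4740.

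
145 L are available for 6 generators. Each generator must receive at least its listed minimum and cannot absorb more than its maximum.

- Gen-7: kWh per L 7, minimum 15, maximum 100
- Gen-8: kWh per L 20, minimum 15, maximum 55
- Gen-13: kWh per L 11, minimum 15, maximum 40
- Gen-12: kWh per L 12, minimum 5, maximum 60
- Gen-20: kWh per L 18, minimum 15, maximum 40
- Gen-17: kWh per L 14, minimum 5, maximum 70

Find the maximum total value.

2360

Meeting every minimum uses 15+15+15+5+15+5 = 70 L, leaving 75.
Order the generators by kWh per L: Gen-8 20 > Gen-20 18 > Gen-17 14 > Gen-12 12 > Gen-13 11 > Gen-7 7.
Gen-8: +40 to 55 (cap) ; 35 left.
Give Gen-20 25 more to hit its cap of 40 ; 10 left.
Only 10 left; Gen-17 takes them to reach 15.
Total = 7×15 + 20×55 + 11×15 + 12×5 + 18×40 + 14×15 = 2360.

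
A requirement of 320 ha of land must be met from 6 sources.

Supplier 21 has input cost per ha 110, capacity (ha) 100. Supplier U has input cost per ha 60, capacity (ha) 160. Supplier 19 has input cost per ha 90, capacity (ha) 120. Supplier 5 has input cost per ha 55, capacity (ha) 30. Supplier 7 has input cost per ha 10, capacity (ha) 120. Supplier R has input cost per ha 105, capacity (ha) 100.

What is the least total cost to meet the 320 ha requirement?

13350

Use sources in increasing cost order.
Supplier 7 (10): use full 120 → 200 ha to go.
Take 30 from Supplier 5 at 55 → need 170 more.
Take 160 from Supplier U at 60 → need 10 more.
Take 10 from Supplier 19 at 90 to finish.
Supplier R, Supplier 21: unused.
Cost = 120×10 + 30×55 + 160×60 + 10×90 = 13350.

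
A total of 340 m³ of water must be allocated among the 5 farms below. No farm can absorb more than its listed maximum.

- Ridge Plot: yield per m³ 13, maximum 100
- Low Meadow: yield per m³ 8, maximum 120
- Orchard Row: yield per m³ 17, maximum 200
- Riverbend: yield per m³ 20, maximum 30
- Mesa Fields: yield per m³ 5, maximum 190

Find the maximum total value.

Rank by yield per m³: Riverbend 20 > Orchard Row 17 > Ridge Plot 13 > Low Meadow 8 > Mesa Fields 5.
Riverbend takes 30 to reach its cap of 30 ; 310 left.
Give Orchard Row 200 to hit its cap of 200 ; 110 left.
Ridge Plot takes 100 to reach its cap of 100 ; 10 left.
Low Meadow: +10 (room for 120) → 10. Pool exhausted.
Total = 13×100 + 8×10 + 17×200 + 20×30 = 5380.

5380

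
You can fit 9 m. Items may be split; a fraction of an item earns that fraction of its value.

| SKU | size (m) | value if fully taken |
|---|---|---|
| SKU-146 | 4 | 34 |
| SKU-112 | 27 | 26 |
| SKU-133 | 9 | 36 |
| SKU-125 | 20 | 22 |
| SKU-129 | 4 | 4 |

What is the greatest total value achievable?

54

Sort by value density: SKU-146 34/4≈8.5, SKU-133 36/9≈4, SKU-125 22/20≈1.1, SKU-129 4/4≈1, SKU-112 26/27≈0.963.
SKU-146: take in full, 4 m for value 34 — 5 left.
5 m left: a 5/9 share of SKU-133 gives 36×5/9 = 20.
Total value = 54.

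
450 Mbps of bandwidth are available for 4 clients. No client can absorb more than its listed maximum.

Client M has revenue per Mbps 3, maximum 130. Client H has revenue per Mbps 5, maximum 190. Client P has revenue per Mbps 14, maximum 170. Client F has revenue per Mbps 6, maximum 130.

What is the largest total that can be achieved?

Rank by revenue per Mbps: Client P 14 > Client F 6 > Client H 5 > Client M 3.
Give Client P 170 to hit its cap of 170 — 280 left.
Give Client F 130 to hit its cap of 130 — 150 left.
Only 150 left; Client H takes them to reach 150.
Total = 5×150 + 14×170 + 6×130 = 3910.

3910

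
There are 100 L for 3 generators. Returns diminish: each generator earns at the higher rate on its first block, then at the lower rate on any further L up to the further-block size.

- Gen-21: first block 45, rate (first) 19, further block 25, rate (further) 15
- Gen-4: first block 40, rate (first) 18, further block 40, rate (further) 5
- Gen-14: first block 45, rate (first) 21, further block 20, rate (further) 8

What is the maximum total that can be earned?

1980

Treat each block as its own option and order by rate: Gen-14/first 21 > Gen-21/first 19 > Gen-4/first 18 > Gen-21/second 15 > Gen-14/second 8 > Gen-4/second 5.
Gen-14 first at 21: fill all 45 ; 55 left.
Gen-21 first at 19: fill all 45 ; 10 left.
Gen-4 first at 18: only 10 left, fill 10.
Total = 21×45 + 19×45 + 18×10 = 1980.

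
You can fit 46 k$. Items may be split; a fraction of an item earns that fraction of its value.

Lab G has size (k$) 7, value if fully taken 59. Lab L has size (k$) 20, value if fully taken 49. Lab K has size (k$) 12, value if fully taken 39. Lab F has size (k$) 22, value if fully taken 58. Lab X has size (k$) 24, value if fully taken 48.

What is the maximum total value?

168.25

Best value per unit of size first: Lab G 59/7≈8.43, Lab K 39/12≈3.25, Lab F 58/22≈2.64, Lab L 49/20≈2.45, Lab X 48/24≈2.
All 7 k$ of Lab G fit (value 59) — 39 remain.
Take all of Lab K (12 k$, value 39) — 27 k$ left.
Take all of Lab F (22 k$, value 58) — 5 k$ left.
Fill the last 5 k$ with part of Lab L: 5/20 of it earns 12.25.
Total value = 168.25.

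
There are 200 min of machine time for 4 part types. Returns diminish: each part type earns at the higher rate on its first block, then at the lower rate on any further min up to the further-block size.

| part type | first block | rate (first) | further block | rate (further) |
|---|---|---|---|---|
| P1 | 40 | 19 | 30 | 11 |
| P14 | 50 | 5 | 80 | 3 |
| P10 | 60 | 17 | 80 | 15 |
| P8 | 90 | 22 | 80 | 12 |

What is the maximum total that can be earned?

Treat each block as its own option and order by rate: P8/first 22 > P1/first 19 > P10/first 17 > P10/second 15 > P8/second 12 > P1/second 11 > P14/first 5 > P14/second 3.
P8 first at 22: fill all 90 → 110 left.
P1/first (19): +40 → 70 left.
P10/first (17): +60 → 10 left.
P10 second at 15: only 10 left, fill 10.
Total = 22×90 + 19×40 + 17×60 + 15×10 = 3910.

3910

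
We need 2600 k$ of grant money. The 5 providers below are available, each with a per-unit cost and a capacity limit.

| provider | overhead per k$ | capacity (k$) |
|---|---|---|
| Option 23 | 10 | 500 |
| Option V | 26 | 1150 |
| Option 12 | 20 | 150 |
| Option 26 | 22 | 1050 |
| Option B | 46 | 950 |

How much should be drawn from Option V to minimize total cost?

900

Use providers in increasing cost order.
Take 500 from Option 23 at 10 → need 2100 more.
Option 12 (20): use full 150 → 1950 k$ to go.
Option 26 at 22: take all 1050 k$ → 900 still needed.
Option V at 26: take 900 of its 1150 → requirement met.
Option B: unused.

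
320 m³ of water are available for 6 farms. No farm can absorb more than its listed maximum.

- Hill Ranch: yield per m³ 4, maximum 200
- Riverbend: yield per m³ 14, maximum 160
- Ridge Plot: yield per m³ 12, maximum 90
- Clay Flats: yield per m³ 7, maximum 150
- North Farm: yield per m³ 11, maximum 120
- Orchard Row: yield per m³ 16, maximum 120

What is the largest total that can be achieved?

4640

Rank by yield per m³: Orchard Row 16 > Riverbend 14 > Ridge Plot 12 > North Farm 11 > Clay Flats 7 > Hill Ranch 4.
Give Orchard Row 120 to hit its cap of 120 → 200 left.
Riverbend takes 160 to reach its cap of 160 → 40 left.
Ridge Plot: +40 (room for 90) → 40. Pool exhausted.
Total = 14×160 + 12×40 + 16×120 = 4640.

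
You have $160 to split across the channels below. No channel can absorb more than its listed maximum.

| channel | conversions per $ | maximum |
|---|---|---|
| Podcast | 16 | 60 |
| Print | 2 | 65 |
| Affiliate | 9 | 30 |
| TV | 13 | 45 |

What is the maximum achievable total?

Rank by conversions per $: Podcast 16 > TV 13 > Affiliate 9 > Print 2.
Podcast: +60 to 60 (cap) → 100 left.
TV: +45 to 45 (cap) → 55 left.
Affiliate: +30 to 30 (cap) → 25 left.
Print has room for 65 but only 25 remain, so it gets 25.
Total = 16×60 + 2×25 + 9×30 + 13×45 = 1865.

1865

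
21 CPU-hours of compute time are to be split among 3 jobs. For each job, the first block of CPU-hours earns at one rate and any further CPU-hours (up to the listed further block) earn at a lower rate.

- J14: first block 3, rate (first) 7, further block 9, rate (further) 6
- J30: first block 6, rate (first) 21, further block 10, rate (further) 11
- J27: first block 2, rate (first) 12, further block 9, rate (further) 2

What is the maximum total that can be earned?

Order all 6 blocks by rate: J30/first 21 > J27/first 12 > J30/second 11 > J14/first 7 > J14/second 6 > J27/second 2.
J30 first at 21: fill all 6 — 15 left.
J27 first at 12: fill all 2 — 13 left.
J30/second (11): +10 — 3 left.
Fill J14 first block (3 at 7) — 0 left.
Total = 21×6 + 12×2 + 11×10 + 7×3 = 281.

281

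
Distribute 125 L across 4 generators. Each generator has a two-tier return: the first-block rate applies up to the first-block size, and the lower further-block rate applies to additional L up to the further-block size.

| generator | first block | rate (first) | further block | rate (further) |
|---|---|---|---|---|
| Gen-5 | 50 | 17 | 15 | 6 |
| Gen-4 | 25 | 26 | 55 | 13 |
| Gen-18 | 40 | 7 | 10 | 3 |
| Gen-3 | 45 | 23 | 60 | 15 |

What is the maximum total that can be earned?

Rank every tier by rate: Gen-4/first 26 > Gen-3/first 23 > Gen-5/first 17 > Gen-3/second 15 > Gen-4/second 13 > Gen-18/first 7 > Gen-5/second 6 > Gen-18/second 3.
Gen-4/first (26): +25 → 100 left.
Gen-3/first (23): +45 → 55 left.
Gen-5 first at 17: fill all 50 → 5 left.
5 remain; put them into Gen-3 second at 15.
Total = 26×25 + 23×45 + 17×50 + 15×5 = 2610.

2610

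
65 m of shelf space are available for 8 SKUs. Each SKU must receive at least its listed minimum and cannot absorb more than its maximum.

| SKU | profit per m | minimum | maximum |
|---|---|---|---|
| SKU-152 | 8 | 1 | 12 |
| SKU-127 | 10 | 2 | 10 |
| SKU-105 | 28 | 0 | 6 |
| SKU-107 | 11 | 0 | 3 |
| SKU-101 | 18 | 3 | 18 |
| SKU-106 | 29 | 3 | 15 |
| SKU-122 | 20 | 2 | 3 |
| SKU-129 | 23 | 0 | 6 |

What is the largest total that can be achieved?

Meeting every minimum uses 1+2+0+0+3+3+2+0 = 11 m, leaving 54.
Order the SKUs by profit per m: SKU-106 29 > SKU-105 28 > SKU-129 23 > SKU-122 20 > SKU-101 18 > SKU-107 11 > SKU-127 10 > SKU-152 8.
Give SKU-106 12 more to hit its cap of 15 ; 42 left.
SKU-105 takes 6 more to reach its cap of 6 ; 36 left.
Give SKU-129 6 more to hit its cap of 6 ; 30 left.
SKU-122: +1 to 3 (cap) ; 29 left.
SKU-101 takes 15 more to reach its cap of 18 ; 14 left.
SKU-107 takes 3 more to reach its cap of 3 ; 11 left.
SKU-127: +8 to 10 (cap) ; 3 left.
SKU-152: +3 (room for 11) → 4. Pool exhausted.
Total = 8×4 + 10×10 + 28×6 + 11×3 + 18×18 + 29×15 + 20×3 + 23×6 = 1290.

1290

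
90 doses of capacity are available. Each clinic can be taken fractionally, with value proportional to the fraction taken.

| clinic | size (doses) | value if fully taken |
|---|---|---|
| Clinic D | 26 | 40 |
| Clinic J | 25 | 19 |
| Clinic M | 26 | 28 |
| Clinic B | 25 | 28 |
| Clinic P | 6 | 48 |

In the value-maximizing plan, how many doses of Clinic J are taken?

7

Best value per unit of size first: Clinic P 48/6≈8, Clinic D 40/26≈1.54, Clinic B 28/25≈1.12, Clinic M 28/26≈1.08, Clinic J 19/25≈0.76.
Take all of Clinic P (6 doses, value 48) → 84 doses left.
Clinic D: take in full, 26 doses for value 40 → 58 left.
Clinic B: take in full, 25 doses for value 28 → 33 left.
All 26 doses of Clinic M fit (value 28) → 7 remain.
7 doses left: a 7/25 share of Clinic J gives 19×7/25 = 5.32.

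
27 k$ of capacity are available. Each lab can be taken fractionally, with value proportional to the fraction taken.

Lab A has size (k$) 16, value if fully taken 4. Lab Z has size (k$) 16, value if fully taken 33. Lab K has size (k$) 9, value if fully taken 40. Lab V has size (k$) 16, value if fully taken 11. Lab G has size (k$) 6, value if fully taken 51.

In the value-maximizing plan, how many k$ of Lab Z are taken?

Sort by value density: Lab G 51/6≈8.5, Lab K 40/9≈4.44, Lab Z 33/16≈2.06, Lab V 11/16≈0.688, Lab A 4/16≈0.25.
Lab G: take in full, 6 k$ for value 51 → 21 left.
All 9 k$ of Lab K fit (value 40) → 12 remain.
Only 12 k$ remain; take 12/16 of Lab Z for value 33×12/16 = 24.75.

12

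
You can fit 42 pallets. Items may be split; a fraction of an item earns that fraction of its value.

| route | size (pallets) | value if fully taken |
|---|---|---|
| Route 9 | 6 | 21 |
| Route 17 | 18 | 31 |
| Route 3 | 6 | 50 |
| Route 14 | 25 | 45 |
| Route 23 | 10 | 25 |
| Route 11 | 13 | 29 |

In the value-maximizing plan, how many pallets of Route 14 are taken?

7

Sort by value density: Route 3 50/6≈8.33, Route 9 21/6≈3.5, Route 23 25/10≈2.5, Route 11 29/13≈2.23, Route 14 45/25≈1.8, Route 17 31/18≈1.72.
All 6 pallets of Route 3 fit (value 50) → 36 remain.
Take all of Route 9 (6 pallets, value 21) → 30 pallets left.
All 10 pallets of Route 23 fit (value 25) → 20 remain.
Take all of Route 11 (13 pallets, value 29) → 7 pallets left.
7 pallets left: a 7/25 share of Route 14 gives 45×7/25 = 12.6.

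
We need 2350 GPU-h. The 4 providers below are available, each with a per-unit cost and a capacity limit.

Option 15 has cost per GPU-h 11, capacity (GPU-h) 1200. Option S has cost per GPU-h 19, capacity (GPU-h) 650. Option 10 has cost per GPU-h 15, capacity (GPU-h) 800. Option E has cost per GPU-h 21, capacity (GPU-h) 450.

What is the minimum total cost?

Use providers in increasing cost order.
Option 15 at 11: take all 1200 GPU-h ; 1150 still needed.
Option 10 (15): use full 800 ; 350 GPU-h to go.
Option S at 19: take 350 of its 650 ; requirement met.
Option E: unused.
Cost = 1200×11 + 800×15 + 350×19 = 31850.

31850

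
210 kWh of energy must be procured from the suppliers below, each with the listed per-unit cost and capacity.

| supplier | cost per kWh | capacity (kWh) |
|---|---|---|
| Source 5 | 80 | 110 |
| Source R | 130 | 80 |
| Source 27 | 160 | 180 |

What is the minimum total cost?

22400

Cheapest first:
Source 5 (80): use full 110 → 100 kWh to go.
Source R (130): use full 80 → 20 kWh to go.
Source 27 (160): take the remaining 20 → done.
Cost = 110×80 + 80×130 + 20×160 = 22400.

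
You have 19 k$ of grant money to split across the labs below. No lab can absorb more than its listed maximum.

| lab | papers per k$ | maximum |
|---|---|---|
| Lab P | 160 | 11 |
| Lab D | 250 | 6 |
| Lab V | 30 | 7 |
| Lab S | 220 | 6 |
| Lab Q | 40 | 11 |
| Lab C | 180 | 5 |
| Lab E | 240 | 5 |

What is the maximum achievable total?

Order the labs by papers per k$: Lab D 250 > Lab E 240 > Lab S 220 > Lab C 180 > Lab P 160 > Lab Q 40 > Lab V 30.
Give Lab D 6 to hit its cap of 6 ; 13 left.
Lab E takes 5 to reach its cap of 5 ; 8 left.
Lab S takes 6 to reach its cap of 6 ; 2 left.
Only 2 left; Lab C takes them to reach 2.
Total = 250×6 + 220×6 + 180×2 + 240×5 = 4380.

4380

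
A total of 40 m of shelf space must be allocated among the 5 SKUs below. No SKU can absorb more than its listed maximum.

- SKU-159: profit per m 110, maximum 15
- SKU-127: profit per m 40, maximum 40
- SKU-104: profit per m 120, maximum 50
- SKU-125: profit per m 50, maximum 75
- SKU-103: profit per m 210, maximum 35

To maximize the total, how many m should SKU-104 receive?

Highest profit per m first: SKU-103 210 > SKU-104 120 > SKU-159 110 > SKU-125 50 > SKU-127 40.
Give SKU-103 35 to hit its cap of 35 ; 5 left.
Only 5 left; SKU-104 takes them to reach 5.

5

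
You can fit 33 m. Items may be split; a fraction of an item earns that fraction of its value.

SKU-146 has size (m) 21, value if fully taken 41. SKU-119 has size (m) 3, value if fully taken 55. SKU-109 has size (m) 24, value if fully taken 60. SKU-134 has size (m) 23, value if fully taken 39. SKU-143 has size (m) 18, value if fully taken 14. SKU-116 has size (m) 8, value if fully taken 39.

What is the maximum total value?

149

Best value per unit of size first: SKU-119 55/3≈18.3, SKU-116 39/8≈4.88, SKU-109 60/24≈2.5, SKU-146 41/21≈1.95, SKU-134 39/23≈1.7, SKU-143 14/18≈0.778.
All 3 m of SKU-119 fit (value 55) ; 30 remain.
SKU-116: take in full, 8 m for value 39 ; 22 left.
Fill the last 22 m with part of SKU-109: 22/24 of it earns 55.
Total value = 149.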